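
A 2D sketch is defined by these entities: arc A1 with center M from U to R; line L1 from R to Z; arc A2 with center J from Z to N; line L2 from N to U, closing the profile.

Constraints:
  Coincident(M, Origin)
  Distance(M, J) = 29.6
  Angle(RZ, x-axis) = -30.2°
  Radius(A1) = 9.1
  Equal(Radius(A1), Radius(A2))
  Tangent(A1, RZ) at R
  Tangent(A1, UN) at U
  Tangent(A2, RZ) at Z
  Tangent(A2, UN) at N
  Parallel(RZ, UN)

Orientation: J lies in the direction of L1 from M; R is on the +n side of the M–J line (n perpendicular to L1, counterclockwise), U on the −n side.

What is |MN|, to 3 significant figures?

31.0

The slot axis is L1's direction at -30.2°, so u = (cos -30.2°, sin -30.2°) = (0.864, -0.503) and n = (−sin -30.2°, cos -30.2°) = (0.503, 0.864). M is at the origin and J lies 29.6 along u from M, so J = 29.6·u = (25.6, -14.9). Tangency of A1 to both parallel lines with radius 9.1 puts R and U at M ± 9.1·n: R = (4.58, 7.86), U = (-4.58, -7.86). Equal radii place Z and N the same way about J: Z = J + 9.1·n = (30.2, -7.02), N = J − 9.1·n = (21.0, -22.8). Then |MN| = |N − M| = 31.0.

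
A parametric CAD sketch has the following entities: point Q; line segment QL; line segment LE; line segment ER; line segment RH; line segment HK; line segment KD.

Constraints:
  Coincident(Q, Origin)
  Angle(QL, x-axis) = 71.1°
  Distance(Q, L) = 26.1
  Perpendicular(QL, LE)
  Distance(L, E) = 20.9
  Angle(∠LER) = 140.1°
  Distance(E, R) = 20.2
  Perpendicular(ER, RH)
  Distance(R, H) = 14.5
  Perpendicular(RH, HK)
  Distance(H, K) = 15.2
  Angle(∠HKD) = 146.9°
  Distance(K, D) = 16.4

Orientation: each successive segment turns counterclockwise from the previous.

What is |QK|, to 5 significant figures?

19.410

Q is at the origin; QL runs at 71.1° with length 26.1, so L = (8.4542, 24.693). QL ⟂ LE, so LE runs at 161.10°; with |LE| = 20.9, E = (-11.319, 31.463). ∠LER = 140.1° gives ER at -159.00° from the x-axis; with |ER| = 20.2, R = (-30.177, 24.224). ER ⟂ RH, so RH runs at -69.000°; with |RH| = 14.5, H = (-24.981, 10.687). The perpendicularity gives HK at right angles to RH, so HK runs at 21.000°; with |HK| = 15.2, K = (-10.791, 16.134). Then |QK| = |K − Q| = 19.410.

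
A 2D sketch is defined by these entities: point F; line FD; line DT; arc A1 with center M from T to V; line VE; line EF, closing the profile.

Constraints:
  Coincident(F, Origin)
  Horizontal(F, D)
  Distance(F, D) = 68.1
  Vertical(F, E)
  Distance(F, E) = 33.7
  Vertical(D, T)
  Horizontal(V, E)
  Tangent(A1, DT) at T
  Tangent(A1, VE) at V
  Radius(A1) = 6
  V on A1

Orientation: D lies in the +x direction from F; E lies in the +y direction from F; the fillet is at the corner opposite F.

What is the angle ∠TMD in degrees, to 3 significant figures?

77.8°

F is at the origin; FD is horizontal with |FD| = 68.1 and D on the +x side, so D = (68.1, 0.00). FE is vertical with |FE| = 33.7 and E on the +y side, so E = (0.00, 33.7). The virtual corner opposite F is at (68.1, 33.7). Since A1 is tangent to DT there, MT ⟂ DT and A1 meets VE tangentially, so MV is at right angles to VE, with radius 6.0, so the center M sits 6.0 in from both sides at M = (62.1, 27.7). That places the tangent points at T = (68.1, 27.7) on DT and V = (62.1, 33.7) on VE. Then cos ∠TMD = MT·MD / (|MT||MD|), giving 77.8°.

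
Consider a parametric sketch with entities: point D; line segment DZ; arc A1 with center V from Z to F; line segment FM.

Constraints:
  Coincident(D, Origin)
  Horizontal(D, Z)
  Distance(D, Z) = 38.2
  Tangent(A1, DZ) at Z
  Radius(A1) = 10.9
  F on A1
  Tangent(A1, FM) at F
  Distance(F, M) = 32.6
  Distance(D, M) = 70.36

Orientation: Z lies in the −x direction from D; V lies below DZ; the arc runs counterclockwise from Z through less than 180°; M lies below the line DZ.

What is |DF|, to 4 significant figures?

49.07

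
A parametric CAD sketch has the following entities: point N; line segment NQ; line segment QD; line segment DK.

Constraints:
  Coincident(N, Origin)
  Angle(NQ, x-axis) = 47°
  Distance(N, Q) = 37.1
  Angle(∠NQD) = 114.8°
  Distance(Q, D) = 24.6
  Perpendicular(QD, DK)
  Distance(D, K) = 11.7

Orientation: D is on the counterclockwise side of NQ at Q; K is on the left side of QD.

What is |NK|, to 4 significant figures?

45.78

∠NQD = 114.8°, so QD runs at 47.0° + (180° − 114.8°) = 112.2° from the x-axis; with |QD| = 24.6, D = Q + 24.6·(cos 112.2°, sin 112.2°) = (16.01, 49.91). QD is perpendicular to DK; with |DK| = 11.7 on the left of QD, K = D + 11.7·(-0.9259, -0.3778) = (5.175, 45.49). Then |NK| = |K − N| = 45.78.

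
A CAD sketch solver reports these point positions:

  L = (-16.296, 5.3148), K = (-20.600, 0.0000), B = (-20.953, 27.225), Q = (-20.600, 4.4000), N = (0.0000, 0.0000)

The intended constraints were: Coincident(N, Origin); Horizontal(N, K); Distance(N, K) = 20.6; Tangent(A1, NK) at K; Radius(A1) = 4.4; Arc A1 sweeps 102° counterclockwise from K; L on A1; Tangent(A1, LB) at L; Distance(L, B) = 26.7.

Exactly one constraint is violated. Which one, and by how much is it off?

Distance(L, B) = 26.7 — off by 4.30.

N = (0.00, 0.00) ✓; N.y = 0.00, K.y = 0.00 ✓; |NK| = 20.60 ✓; ∠(QK, KN) = 90.00° ✓; |QK| = 4.400 ✓; bearing(Q→L) − bearing(Q→K) = 102.0° ✓; |QL| = 4.400 ✓; ∠(QL, LB) = 90.00° ✓; |LB| = 22.40 ✗.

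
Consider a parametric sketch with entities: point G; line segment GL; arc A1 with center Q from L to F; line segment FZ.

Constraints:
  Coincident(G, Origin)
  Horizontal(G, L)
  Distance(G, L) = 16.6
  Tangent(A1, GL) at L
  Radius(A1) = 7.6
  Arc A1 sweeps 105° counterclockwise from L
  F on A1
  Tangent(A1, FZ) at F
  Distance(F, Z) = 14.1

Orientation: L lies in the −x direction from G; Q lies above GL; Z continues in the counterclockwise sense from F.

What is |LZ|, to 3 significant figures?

23.5

G is at the origin; G and L share the same y with |GL| = 16.6 and L on the −x side, so L = (-16.6, 0.00). A1 meets GL tangentially, so QL is at right angles to GL, so Q = L + (0, 7.6) = (-16.6, 7.60). On A1, L sits at bearing -90° from Q; a 105° counterclockwise sweep puts F at bearing 15°, so F = Q + 7.6·(cos 15°, sin 15°) = (-9.26, 9.57). Tangency of A1 to FZ means the radius QF is perpendicular to FZ, so FZ runs along (−sin 15°, cos 15°); with |FZ| = 14.1, Z = (-12.9, 23.2). Then |LZ| = |Z − L| = 23.5.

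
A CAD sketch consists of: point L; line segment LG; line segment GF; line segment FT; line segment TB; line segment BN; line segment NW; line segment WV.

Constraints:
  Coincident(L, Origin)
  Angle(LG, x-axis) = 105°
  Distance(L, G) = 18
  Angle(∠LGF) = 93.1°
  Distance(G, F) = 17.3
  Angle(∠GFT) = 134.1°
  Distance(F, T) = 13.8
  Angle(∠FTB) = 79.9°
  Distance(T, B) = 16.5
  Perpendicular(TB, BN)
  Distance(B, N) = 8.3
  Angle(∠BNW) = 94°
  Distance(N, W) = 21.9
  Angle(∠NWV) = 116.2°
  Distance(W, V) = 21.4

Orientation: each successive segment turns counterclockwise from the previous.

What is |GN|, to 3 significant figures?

15.0

∠FTB = 79.9° gives TB at -22.1° from the x-axis; with |TB| = 16.5, B = (-13.7, -4.07). The perpendicularity gives BN at right angles to TB, so BN runs at 67.9°; with |BN| = 8.3, N = (-10.5, 3.62). Then |GN| = |N − G| = 15.0.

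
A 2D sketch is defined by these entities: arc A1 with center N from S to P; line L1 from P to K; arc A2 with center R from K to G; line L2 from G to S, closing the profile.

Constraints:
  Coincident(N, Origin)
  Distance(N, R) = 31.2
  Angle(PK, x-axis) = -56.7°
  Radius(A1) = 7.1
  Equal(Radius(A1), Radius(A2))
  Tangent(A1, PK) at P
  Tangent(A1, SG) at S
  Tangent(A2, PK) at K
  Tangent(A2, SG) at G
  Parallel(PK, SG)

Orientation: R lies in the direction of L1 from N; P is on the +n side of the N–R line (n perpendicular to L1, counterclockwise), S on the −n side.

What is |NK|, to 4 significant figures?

32.00

The slot axis is L1's direction at -56.7°, so u = (cos -56.7°, sin -56.7°) = (0.5490, -0.8358) and n = (−sin -56.7°, cos -56.7°) = (0.8358, 0.5490). N is at the origin and R lies 31.2 along u from N, so R = 31.2·u = (17.13, -26.08). Tangency of A1 to both parallel lines with radius 7.1 puts P and S at N ± 7.1·n: P = (5.934, 3.898), S = (-5.934, -3.898). Equal radii place K and G the same way about R: K = R + 7.1·n = (23.06, -22.18), G = R − 7.1·n = (11.20, -29.98). Then |NK| = |K − N| = 32.00.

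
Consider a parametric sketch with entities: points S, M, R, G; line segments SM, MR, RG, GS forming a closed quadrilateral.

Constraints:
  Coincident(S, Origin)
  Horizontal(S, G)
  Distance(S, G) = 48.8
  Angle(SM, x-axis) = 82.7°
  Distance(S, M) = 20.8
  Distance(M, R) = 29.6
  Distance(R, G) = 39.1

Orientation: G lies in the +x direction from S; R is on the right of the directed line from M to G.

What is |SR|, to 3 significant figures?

13.1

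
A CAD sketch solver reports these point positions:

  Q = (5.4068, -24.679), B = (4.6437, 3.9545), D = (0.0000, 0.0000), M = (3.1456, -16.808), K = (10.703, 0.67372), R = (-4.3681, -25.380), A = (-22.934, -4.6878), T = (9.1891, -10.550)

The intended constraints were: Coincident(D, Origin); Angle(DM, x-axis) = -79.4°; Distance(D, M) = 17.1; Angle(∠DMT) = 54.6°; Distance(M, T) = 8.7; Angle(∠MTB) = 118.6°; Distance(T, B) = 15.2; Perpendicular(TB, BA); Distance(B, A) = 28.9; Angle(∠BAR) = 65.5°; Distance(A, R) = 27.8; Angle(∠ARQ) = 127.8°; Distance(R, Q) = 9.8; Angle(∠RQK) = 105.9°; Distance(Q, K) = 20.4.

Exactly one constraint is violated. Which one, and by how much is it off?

Distance(Q, K) = 20.4 — off by 5.50.

D = (0.00, 0.00) ✓; DM at -79.40° ✓; |DM| = 17.10 ✓; ∠DMT = 54.60° ✓; |MT| = 8.700 ✓; ∠MTB = 118.6° ✓; |TB| = 15.20 ✓; ∠(TB, BA) = 90.00° ✓; |BA| = 28.90 ✓; ∠BAR = 65.50° ✓; |AR| = 27.80 ✓; ∠ARQ = 127.8° ✓; |RQ| = 9.800 ✓; ∠RQK = 105.9° ✓; |QK| = 25.90 ✗.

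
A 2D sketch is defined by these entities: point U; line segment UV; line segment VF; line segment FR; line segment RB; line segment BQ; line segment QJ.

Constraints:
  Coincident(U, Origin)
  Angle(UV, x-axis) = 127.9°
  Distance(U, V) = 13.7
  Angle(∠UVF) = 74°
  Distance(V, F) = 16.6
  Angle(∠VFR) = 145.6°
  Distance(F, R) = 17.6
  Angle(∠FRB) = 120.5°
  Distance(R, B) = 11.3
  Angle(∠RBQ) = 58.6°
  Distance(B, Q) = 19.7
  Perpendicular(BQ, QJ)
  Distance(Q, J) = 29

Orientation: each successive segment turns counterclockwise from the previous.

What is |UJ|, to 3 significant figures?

38.4

U is at the origin; UV runs at 127.9° with length 13.7, so V = (-8.42, 10.8). ∠UVF = 74.0° gives VF at -126° from the x-axis; with |VF| = 16.6, F = (-18.2, -2.60). ∠VFR = 145.6° gives FR at -91.7° from the x-axis; with |FR| = 17.6, R = (-18.7, -20.2). ∠FRB = 120.5° gives RB at -32.2° from the x-axis; with |RB| = 11.3, B = (-9.16, -26.2). ∠RBQ = 58.6° gives BQ at 89.2° from the x-axis; with |BQ| = 19.7, Q = (-8.88, -6.52). BQ is perpendicular to QJ, so QJ runs at 179°; with |QJ| = 29.0, J = (-37.9, -6.11). Then |UJ| = |J − U| = 38.4.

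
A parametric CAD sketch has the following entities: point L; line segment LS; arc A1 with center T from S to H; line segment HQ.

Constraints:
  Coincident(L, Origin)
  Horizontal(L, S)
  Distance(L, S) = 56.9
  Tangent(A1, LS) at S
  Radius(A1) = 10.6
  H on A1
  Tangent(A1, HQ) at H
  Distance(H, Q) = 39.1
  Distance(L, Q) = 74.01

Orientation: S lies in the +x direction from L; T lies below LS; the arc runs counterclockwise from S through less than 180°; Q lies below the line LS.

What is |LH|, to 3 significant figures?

48.1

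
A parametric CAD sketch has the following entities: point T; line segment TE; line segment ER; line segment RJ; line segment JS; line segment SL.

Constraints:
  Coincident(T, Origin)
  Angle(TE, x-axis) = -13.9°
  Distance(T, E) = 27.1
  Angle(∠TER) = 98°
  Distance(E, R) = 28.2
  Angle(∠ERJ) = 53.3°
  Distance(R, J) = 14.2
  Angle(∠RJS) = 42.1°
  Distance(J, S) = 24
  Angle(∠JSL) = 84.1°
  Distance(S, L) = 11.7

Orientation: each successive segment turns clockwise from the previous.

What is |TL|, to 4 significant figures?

51.23

∠RJS = 42.1° gives JS at -0.5000° from the x-axis; with |JS| = 24.0, S = (36.95, -25.16). ∠JSL = 84.1° gives SL at -96.40° from the x-axis; with |SL| = 11.7, L = (35.65, -36.79). Then |TL| = |L − T| = 51.23.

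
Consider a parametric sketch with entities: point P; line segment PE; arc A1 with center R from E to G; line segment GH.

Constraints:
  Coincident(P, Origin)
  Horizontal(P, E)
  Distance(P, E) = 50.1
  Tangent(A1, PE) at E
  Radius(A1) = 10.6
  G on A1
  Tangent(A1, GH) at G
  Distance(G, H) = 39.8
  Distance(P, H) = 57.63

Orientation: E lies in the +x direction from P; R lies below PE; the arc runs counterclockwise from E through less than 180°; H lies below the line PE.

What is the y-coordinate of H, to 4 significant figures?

-47.74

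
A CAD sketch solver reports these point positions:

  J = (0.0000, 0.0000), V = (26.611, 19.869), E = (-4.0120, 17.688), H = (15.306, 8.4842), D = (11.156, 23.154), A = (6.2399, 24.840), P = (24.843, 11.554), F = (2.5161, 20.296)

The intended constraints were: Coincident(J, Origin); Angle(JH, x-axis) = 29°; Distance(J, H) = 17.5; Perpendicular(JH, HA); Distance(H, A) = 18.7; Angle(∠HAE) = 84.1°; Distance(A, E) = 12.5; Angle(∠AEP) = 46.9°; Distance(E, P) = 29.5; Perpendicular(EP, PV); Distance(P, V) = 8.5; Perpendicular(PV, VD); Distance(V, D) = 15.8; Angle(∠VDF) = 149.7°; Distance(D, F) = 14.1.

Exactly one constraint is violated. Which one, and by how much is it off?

Distance(D, F) = 14.1 — off by 5.00.

J = (0.00, 0.00) ✓; JH at 29.00° ✓; |JH| = 17.50 ✓; ∠(JH, HA) = 90.00° ✓; |HA| = 18.70 ✓; ∠HAE = 84.10° ✓; |AE| = 12.50 ✓; ∠AEP = 46.90° ✓; |EP| = 29.50 ✓; ∠(EP, PV) = 90.00° ✓; |PV| = 8.501 ✓; ∠(PV, VD) = 90.00° ✓; |VD| = 15.80 ✓; ∠VDF = 149.7° ✓; |DF| = 9.100 ✗.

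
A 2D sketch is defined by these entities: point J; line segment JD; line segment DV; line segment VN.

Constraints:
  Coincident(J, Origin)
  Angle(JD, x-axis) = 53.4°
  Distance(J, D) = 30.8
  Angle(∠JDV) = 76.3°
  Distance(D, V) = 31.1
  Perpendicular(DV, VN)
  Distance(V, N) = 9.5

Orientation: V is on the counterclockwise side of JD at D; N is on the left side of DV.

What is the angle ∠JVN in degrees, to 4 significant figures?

38.50°

∠JDV = 76.3°, so DV runs at 53.4° + (180° − 76.3°) = 157.1° from the x-axis; with |DV| = 31.1, V = D + 31.1·(cos 157.1°, sin 157.1°) = (-10.29, 36.83). DV ⟂ VN; with |VN| = 9.5 on the left of DV, N = V + 9.5·(-0.3891, -0.9212) = (-13.98, 28.08). Then cos ∠JVN = VJ·VN / (|VJ||VN|), giving 38.50°.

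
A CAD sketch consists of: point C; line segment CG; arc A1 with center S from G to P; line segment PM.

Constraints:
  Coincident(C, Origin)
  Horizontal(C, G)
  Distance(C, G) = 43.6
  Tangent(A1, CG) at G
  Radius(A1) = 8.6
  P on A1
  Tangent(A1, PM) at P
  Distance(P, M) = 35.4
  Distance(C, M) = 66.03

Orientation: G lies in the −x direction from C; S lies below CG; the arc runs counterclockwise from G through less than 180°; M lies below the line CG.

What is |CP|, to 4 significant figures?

53.01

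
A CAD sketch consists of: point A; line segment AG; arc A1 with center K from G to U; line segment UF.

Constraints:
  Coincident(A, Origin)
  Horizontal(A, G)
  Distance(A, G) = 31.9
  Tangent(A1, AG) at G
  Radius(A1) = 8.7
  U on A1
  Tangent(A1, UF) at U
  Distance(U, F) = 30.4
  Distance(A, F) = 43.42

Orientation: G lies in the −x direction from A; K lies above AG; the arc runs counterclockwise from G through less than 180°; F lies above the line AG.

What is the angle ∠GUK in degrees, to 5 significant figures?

47.495°

Checks: |KU| = 8.700 ✓; ∠(KU, UF) = 90.00° ✓; |UF| = 30.40 ✓; |AF| = 43.42 ✓.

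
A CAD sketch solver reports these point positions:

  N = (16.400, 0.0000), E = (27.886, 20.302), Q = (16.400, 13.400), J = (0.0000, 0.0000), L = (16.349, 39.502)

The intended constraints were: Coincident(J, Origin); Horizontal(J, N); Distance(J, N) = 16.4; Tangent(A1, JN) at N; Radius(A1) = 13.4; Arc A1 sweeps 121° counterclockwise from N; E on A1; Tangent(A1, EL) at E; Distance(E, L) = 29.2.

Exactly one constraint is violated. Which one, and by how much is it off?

Distance(E, L) = 29.2 — off by 6.80.

J = (0.00, 0.00) ✓; J.y = 0.00, N.y = 0.00 ✓; |JN| = 16.40 ✓; ∠(QN, NJ) = 90.00° ✓; |QN| = 13.40 ✓; bearing(Q→E) − bearing(Q→N) = 121.0° ✓; |QE| = 13.40 ✓; ∠(QE, EL) = 90.00° ✓; |EL| = 22.40 ✗.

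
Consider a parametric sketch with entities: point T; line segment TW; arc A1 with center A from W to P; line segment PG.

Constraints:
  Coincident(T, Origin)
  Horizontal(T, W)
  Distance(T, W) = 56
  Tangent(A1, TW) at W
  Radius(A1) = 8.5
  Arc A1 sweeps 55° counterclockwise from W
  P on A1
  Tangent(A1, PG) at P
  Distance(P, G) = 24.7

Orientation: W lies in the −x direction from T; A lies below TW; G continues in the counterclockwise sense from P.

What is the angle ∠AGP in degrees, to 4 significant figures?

18.99°

T is at the origin; TW is horizontal with |TW| = 56.0 and W on the −x side, so W = (-56.00, 0.000). The tangent condition forces AW to be normal to TW, so A = W + (0, -8.5) = (-56.00, -8.500). On A1, W sits at bearing 90° from A; a 55° counterclockwise sweep puts P at bearing 145°, so P = A + 8.5·(cos 145°, sin 145°) = (-62.96, -3.625). A1 meets PG tangentially, so AP is at right angles to PG, so PG runs along (−sin 145°, cos 145°); with |PG| = 24.7, G = (-77.13, -23.86). Then cos ∠AGP = GA·GP / (|GA||GP|), giving 18.99°.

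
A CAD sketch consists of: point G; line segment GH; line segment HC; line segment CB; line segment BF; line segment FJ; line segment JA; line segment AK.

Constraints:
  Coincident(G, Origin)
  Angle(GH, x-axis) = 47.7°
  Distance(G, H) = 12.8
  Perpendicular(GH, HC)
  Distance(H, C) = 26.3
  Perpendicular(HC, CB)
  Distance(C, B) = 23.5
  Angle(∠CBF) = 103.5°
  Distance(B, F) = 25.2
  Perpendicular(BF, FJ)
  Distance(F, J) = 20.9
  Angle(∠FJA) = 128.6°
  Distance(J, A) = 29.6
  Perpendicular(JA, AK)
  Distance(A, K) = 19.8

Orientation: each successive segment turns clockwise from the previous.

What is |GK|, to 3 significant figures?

34.2

G is at the origin; GH runs at 47.7° with length 12.8, so H = (8.61, 9.47). GH is perpendicular to HC, so HC runs at -42.3°; with |HC| = 26.3, C = (28.1, -8.23). HC is perpendicular to CB, so CB runs at -132°; with |CB| = 23.5, B = (12.3, -25.6). ∠CBF = 103.5° gives BF at 151° from the x-axis; with |BF| = 25.2, F = (-9.83, -13.5). BF is perpendicular to FJ, so FJ runs at 61.2°; with |FJ| = 20.9, J = (0.237, 4.84). ∠FJA = 128.6° gives JA at 9.80° from the x-axis; with |JA| = 29.6, A = (29.4, 9.88). JA is perpendicular to AK, so AK runs at -80.2°; with |AK| = 19.8, K = (32.8, -9.63). Then |GK| = |K − G| = 34.2.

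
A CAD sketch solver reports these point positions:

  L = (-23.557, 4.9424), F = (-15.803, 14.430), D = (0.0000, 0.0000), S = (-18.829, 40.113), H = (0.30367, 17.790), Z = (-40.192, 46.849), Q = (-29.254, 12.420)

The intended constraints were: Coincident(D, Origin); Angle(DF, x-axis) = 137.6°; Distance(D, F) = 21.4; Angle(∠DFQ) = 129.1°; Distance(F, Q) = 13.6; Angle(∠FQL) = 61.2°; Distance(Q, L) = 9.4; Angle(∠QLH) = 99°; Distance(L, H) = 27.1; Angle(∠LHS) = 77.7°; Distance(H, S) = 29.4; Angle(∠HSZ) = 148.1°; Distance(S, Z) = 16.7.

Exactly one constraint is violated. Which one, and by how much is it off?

Distance(S, Z) = 16.7 — off by 5.70.

D = (0.00, 0.00) ✓; DF at 137.6° ✓; |DF| = 21.40 ✓; ∠DFQ = 129.1° ✓; |FQ| = 13.60 ✓; ∠FQL = 61.20° ✓; |QL| = 9.401 ✓; ∠QLH = 99.00° ✓; |LH| = 27.10 ✓; ∠LHS = 77.70° ✓; |HS| = 29.40 ✓; ∠HSZ = 148.1° ✓; |SZ| = 22.40 ✗.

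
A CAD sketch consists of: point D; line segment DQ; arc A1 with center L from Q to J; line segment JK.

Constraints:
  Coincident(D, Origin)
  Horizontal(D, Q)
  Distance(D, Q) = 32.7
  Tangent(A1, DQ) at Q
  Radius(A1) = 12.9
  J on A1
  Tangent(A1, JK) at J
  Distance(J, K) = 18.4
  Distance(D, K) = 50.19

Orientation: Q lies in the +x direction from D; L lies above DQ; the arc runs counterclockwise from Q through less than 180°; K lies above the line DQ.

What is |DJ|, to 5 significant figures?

48.009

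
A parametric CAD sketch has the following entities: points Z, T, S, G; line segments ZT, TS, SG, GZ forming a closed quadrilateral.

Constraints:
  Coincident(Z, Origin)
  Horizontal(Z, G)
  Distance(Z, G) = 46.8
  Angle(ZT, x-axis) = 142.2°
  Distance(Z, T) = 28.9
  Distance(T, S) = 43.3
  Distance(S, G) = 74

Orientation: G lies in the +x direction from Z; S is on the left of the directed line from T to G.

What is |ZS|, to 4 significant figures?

55.69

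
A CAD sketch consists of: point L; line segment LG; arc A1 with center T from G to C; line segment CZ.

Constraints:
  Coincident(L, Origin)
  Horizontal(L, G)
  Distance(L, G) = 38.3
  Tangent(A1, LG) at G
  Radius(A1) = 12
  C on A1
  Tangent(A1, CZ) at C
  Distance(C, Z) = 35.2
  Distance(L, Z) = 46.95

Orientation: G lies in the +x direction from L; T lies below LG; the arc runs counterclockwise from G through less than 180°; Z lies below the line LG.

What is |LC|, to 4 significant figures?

28.17

Checks: L = (0.00, 0.00) ✓; |TC| = 12.00 ✓; ∠(TC, CZ) = 90.00° ✓; |CZ| = 35.20 ✓; |LZ| = 46.95 ✓.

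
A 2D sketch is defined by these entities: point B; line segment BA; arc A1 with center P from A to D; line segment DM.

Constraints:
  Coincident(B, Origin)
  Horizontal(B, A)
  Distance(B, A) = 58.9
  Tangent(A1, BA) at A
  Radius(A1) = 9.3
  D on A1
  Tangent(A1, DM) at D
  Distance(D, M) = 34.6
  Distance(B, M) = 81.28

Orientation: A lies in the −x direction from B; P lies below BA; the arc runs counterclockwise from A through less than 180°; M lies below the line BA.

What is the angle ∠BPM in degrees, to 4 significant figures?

114.4°

Checks: |BA| = 58.90 ✓; |PD| = 9.300 ✓; ∠(PD, DM) = 90.00° ✓; |DM| = 34.60 ✓; |BM| = 81.28 ✓.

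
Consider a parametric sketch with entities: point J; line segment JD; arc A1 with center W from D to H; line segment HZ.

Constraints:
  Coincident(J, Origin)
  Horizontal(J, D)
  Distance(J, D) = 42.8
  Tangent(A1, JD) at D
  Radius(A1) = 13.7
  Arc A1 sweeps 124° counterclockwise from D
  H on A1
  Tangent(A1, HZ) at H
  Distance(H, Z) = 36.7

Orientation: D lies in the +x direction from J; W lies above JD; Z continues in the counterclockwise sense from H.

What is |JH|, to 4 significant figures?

58.22

J is at the origin; J and D share the same y with |JD| = 42.8 and D on the +x side, so D = (42.80, 0.000). Tangency of A1 to JD means the radius WD is perpendicular to JD, so W = D + (0, 13.7) = (42.80, 13.70). On A1, D sits at bearing -90° from W; a 124° counterclockwise sweep puts H at bearing 34°, so H = W + 13.7·(cos 34°, sin 34°) = (54.16, 21.36). Then |JH| = |H − J| = 58.22.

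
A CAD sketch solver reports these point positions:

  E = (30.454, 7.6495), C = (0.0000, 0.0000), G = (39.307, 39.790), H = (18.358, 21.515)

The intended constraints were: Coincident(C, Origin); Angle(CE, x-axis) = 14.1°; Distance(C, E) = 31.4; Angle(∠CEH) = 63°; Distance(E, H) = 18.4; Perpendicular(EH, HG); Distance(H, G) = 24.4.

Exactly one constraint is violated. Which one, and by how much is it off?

Distance(H, G) = 24.4 — off by 3.40.

C = (0.00, 0.00) ✓; CE at 14.10° ✓; |CE| = 31.40 ✓; ∠CEH = 63.00° ✓; |EH| = 18.40 ✓; ∠(EH, HG) = 90.00° ✓; |HG| = 27.80 ✗.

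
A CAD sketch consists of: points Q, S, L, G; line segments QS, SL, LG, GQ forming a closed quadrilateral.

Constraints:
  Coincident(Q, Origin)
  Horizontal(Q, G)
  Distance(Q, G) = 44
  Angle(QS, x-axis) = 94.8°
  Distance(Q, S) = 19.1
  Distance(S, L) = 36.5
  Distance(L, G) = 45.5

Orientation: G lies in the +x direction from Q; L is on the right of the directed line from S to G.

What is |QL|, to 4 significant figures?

17.40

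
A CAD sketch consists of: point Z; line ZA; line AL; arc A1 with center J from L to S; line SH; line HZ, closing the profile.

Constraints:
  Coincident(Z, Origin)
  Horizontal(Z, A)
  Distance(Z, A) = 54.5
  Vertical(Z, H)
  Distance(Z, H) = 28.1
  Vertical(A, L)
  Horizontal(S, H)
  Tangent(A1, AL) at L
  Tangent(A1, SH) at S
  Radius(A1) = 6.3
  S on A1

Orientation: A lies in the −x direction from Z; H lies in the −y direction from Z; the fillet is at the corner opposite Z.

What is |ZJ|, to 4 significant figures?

52.90

Z is at the origin; Z and A share the same y with |ZA| = 54.5 and A on the −x side, so A = (-54.50, 0.000). ZH is vertical with |ZH| = 28.1 and H on the −y side, so H = (0.000, -28.10). The virtual corner opposite Z is at (-54.50, -28.10). Tangency of A1 to AL means the radius JL is perpendicular to AL and the tangent condition forces JS to be normal to SH, with radius 6.3, so the center J sits 6.3 in from both sides at J = (-48.20, -21.80). Then |ZJ| = |J − Z| = 52.90.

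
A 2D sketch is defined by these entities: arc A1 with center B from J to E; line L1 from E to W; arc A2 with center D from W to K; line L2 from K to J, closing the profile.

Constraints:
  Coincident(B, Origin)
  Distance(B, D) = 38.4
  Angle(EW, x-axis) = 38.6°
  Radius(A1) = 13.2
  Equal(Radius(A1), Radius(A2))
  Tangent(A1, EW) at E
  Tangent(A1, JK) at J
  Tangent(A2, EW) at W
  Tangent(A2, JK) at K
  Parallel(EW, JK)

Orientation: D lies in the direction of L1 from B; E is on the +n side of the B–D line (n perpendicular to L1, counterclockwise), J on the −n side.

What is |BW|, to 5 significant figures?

40.605

The slot axis is L1's direction at 38.6°, so u = (cos 38.6°, sin 38.6°) = (0.78152, 0.62388) and n = (−sin 38.6°, cos 38.6°) = (-0.62388, 0.78152). B is at the origin and D lies 38.4 along u from B, so D = 38.4·u = (30.010, 23.957). Tangency of A1 to both parallel lines with radius 13.2 puts E and J at B ± 13.2·n: E = (-8.2352, 10.316), J = (8.2352, -10.316). Equal radii place W and K the same way about D: W = D + 13.2·n = (21.775, 34.273), K = D − 13.2·n = (38.246, 13.641). Then |BW| = |W − B| = 40.605.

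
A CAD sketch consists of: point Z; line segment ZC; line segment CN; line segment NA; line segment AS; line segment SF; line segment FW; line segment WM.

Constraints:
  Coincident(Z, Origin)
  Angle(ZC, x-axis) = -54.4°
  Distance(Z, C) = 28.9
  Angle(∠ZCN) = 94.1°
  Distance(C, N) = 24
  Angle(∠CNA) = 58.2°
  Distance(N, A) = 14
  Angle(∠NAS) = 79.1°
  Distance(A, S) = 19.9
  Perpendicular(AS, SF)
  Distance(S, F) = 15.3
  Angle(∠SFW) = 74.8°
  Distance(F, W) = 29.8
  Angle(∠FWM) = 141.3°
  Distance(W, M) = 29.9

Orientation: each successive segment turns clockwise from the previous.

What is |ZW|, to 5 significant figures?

34.443

Z is at the origin; ZC runs at -54.4° with length 28.9, so C = (16.823, -23.499). ∠ZCN = 94.1° gives CN at -140.30° from the x-axis; with |CN| = 24.0, N = (-1.6422, -38.829). ∠CNA = 58.2° gives NA at 97.900° from the x-axis; with |NA| = 14.0, A = (-3.5665, -24.962). ∠NAS = 79.1° gives AS at -3.0000° from the x-axis; with |AS| = 19.9, S = (16.306, -26.003). AS ⟂ SF, so SF runs at -93.000°; with |SF| = 15.3, F = (15.506, -41.282). ∠SFW = 74.8° gives FW at 161.80° from the x-axis; with |FW| = 29.8, W = (-12.804, -31.975). Then |ZW| = |W − Z| = 34.443.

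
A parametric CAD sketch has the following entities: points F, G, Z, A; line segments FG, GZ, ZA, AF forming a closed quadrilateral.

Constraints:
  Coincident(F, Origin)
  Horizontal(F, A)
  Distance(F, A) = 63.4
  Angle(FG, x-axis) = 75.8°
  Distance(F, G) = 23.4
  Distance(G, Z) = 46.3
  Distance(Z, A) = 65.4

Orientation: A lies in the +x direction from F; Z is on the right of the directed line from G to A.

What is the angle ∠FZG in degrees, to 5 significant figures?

9.9290°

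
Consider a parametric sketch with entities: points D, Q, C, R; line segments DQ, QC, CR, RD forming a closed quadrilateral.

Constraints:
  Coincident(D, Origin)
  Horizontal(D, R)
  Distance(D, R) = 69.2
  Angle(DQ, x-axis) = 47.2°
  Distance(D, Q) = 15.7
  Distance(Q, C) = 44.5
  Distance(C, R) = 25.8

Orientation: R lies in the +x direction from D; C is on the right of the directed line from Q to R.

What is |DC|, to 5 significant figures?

49.276

Checks: D = (0.00, 0.00) ✓; |QC| = 44.50 ✓; |CR| = 25.80 ✓.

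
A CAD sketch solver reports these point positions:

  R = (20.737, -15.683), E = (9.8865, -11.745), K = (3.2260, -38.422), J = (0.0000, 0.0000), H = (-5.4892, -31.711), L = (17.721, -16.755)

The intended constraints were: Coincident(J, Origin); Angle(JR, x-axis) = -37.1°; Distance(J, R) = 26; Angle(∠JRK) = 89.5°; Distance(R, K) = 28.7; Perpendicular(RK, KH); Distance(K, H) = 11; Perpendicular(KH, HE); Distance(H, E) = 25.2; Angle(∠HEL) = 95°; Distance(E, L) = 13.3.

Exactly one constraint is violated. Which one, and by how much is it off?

Distance(E, L) = 13.3 — off by 4.00.

J = (0.00, 0.00) ✓; JR at -37.10° ✓; |JR| = 26.00 ✓; ∠JRK = 89.50° ✓; |RK| = 28.70 ✓; ∠(RK, KH) = 90.00° ✓; |KH| = 11.00 ✓; ∠(KH, HE) = 90.00° ✓; |HE| = 25.20 ✓; ∠HEL = 95.00° ✓; |EL| = 9.299 ✗.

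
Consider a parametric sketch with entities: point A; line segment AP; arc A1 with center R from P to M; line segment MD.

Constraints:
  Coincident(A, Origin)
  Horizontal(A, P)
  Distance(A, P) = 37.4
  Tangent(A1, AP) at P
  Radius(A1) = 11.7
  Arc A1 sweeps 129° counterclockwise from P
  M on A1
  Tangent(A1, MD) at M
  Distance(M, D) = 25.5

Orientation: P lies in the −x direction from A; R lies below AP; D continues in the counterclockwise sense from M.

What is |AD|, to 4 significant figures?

49.38

A is at the origin; A and P share the same y with |AP| = 37.4 and P on the −x side, so P = (-37.40, 0.000). Tangency of A1 to AP means the radius RP is perpendicular to AP, so R = P + (0, -11.7) = (-37.40, -11.70). On A1, P sits at bearing 90° from R; a 129° counterclockwise sweep puts M at bearing 219°, so M = R + 11.7·(cos 219°, sin 219°) = (-46.49, -19.06). Since A1 is tangent to MD there, RM ⟂ MD, so MD runs along (−sin 219°, cos 219°); with |MD| = 25.5, D = (-30.44, -38.88). Then |AD| = |D − A| = 49.38.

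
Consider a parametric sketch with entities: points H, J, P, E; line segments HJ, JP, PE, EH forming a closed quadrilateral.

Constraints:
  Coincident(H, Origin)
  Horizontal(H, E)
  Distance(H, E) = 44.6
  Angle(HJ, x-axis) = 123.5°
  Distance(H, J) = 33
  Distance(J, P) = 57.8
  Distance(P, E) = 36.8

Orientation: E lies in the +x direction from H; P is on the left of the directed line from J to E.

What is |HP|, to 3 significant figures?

53.2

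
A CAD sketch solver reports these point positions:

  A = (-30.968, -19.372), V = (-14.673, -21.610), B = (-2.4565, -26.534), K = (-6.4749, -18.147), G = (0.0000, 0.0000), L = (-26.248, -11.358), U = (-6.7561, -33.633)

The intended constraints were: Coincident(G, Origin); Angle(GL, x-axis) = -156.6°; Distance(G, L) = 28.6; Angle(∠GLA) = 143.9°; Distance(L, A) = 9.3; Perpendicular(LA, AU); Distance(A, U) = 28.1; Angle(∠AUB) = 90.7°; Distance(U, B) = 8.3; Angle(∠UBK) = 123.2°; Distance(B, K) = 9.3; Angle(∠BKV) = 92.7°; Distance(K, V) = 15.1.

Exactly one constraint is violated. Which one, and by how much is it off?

Distance(K, V) = 15.1 — off by 6.20.

G = (0.00, 0.00) ✓; GL at -156.6° ✓; |GL| = 28.60 ✓; ∠GLA = 143.9° ✓; |LA| = 9.301 ✓; ∠(LA, AU) = 90.00° ✓; |AU| = 28.10 ✓; ∠AUB = 90.70° ✓; |UB| = 8.300 ✓; ∠UBK = 123.2° ✓; |BK| = 9.300 ✓; ∠BKV = 92.70° ✓; |KV| = 8.900 ✗.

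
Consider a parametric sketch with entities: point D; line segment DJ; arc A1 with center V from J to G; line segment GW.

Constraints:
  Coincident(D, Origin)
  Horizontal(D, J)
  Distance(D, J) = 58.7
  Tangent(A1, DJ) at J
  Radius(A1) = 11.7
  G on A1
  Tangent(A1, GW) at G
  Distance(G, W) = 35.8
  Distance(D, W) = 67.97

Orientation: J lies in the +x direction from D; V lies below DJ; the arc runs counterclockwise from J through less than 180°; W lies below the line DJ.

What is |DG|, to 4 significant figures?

48.54

Checks: |VG| = 11.70 ✓; ∠(VG, GW) = 90.00° ✓; |GW| = 35.80 ✓; |DW| = 67.97 ✓.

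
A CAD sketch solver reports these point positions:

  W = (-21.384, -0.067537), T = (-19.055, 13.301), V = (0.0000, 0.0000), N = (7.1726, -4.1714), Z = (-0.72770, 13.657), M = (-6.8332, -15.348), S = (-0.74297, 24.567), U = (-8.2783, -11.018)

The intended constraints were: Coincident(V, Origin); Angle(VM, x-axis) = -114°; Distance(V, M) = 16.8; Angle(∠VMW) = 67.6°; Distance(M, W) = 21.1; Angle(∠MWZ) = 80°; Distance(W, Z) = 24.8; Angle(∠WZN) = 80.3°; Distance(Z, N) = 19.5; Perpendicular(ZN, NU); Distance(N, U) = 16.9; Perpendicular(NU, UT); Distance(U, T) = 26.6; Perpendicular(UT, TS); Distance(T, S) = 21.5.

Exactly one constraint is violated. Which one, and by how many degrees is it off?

Perpendicular(UT, TS) — off by 7.70°.

V = (0.00, 0.00) ✓; VM at -114.0° ✓; |VM| = 16.80 ✓; ∠VMW = 67.60° ✓; |MW| = 21.10 ✓; ∠MWZ = 80.00° ✓; |WZ| = 24.80 ✓; ∠WZN = 80.30° ✓; |ZN| = 19.50 ✓; ∠(ZN, NU) = 90.00° ✓; |NU| = 16.90 ✓; ∠(NU, UT) = 90.00° ✓; |UT| = 26.60 ✓; ∠(UT, TS) = 82.30° ✗; |TS| = 21.50 ✓.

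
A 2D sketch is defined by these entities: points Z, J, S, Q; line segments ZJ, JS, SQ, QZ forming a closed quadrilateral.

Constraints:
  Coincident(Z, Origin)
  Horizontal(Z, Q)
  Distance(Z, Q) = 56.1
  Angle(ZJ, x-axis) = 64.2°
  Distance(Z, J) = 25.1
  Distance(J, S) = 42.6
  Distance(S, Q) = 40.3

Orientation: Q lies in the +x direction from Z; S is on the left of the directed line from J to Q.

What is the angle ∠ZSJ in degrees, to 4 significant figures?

14.75°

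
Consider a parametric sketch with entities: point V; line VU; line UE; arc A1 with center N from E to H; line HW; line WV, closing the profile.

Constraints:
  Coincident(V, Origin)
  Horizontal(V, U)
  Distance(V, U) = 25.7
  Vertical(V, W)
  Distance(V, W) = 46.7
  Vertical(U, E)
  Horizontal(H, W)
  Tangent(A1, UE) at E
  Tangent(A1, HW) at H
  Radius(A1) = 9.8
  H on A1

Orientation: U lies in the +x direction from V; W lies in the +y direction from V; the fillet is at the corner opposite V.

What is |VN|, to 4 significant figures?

40.18

V and W share the same x with |VW| = 46.7 and W on the +y side, so W = (0.000, 46.70). The virtual corner opposite V is at (25.70, 46.70). A1 meets UE tangentially, so NE is at right angles to UE and A1 meets HW tangentially, so NH is at right angles to HW, with radius 9.8, so the center N sits 9.8 in from both sides at N = (15.90, 36.90). Then |VN| = |N − V| = 40.18.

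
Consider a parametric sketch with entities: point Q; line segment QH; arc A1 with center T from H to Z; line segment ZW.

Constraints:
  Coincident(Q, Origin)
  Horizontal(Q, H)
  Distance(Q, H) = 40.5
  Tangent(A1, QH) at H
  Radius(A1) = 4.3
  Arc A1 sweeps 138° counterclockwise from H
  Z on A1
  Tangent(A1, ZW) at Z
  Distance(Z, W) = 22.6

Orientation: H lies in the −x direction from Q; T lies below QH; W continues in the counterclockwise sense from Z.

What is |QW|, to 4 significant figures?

34.90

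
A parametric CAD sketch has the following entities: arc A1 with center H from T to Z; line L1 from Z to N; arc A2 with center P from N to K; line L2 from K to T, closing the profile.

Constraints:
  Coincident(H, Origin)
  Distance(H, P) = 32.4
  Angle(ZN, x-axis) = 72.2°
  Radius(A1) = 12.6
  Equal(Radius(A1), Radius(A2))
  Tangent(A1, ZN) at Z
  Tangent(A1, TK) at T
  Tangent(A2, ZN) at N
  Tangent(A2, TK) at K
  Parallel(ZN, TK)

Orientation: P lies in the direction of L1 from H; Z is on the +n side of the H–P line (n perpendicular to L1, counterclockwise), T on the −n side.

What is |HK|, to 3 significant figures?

34.8

Tangency of A1 to both parallel lines with radius 12.6 puts Z and T at H ± 12.6·n: Z = (-12.0, 3.85), T = (12.0, -3.85). Equal radii place N and K the same way about P: N = P + 12.6·n = (-2.09, 34.7), K = P − 12.6·n = (21.9, 27.0). Then |HK| = |K − H| = 34.8.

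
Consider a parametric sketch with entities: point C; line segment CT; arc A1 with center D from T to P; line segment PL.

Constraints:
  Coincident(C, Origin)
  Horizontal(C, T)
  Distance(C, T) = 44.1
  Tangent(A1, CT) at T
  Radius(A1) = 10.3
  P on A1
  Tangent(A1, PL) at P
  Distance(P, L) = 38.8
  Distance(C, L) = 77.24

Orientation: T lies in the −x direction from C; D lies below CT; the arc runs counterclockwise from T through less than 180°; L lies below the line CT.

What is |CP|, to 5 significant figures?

54.829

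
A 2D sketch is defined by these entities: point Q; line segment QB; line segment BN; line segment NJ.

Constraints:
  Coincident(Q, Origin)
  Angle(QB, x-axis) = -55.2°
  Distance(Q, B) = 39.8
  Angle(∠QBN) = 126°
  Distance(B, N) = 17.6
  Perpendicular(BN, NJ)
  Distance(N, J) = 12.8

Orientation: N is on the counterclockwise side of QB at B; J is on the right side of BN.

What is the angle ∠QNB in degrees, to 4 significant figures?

38.15°

Q is at the origin; QB runs at -55.2° with length 39.8, so B = 39.8·(cos -55.2°, sin -55.2°) = (22.71, -32.68). ∠QBN = 126.0°, so BN runs at -55.2° + (180° − 126.0°) = -1.200° from the x-axis; with |BN| = 17.6, N = B + 17.6·(cos -1.200°, sin -1.200°) = (40.31, -33.05). Then cos ∠QNB = NQ·NB / (|NQ||NB|), giving 38.15°.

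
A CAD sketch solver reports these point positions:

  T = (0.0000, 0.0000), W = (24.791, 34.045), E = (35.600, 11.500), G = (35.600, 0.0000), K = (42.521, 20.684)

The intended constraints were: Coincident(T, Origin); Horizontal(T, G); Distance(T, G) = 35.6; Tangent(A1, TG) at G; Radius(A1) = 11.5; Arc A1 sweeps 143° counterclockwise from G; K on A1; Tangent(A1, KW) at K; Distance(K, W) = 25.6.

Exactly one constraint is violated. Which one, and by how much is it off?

Distance(K, W) = 25.6 — off by 3.40.

T = (0.00, 0.00) ✓; T.y = 0.00, G.y = 0.00 ✓; |TG| = 35.60 ✓; ∠(EG, GT) = 90.00° ✓; |EG| = 11.50 ✓; bearing(E→K) − bearing(E→G) = 143.0° ✓; |EK| = 11.50 ✓; ∠(EK, KW) = 90.00° ✓; |KW| = 22.20 ✗.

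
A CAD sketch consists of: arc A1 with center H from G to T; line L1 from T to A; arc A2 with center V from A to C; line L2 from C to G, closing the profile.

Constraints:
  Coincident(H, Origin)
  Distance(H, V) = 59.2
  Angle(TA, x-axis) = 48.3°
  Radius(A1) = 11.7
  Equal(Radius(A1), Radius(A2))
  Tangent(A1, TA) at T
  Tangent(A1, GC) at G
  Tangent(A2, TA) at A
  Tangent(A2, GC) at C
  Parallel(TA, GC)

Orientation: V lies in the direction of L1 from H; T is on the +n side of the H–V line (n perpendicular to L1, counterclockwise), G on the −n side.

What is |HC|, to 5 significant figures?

60.345

The slot axis is L1's direction at 48.3°, so u = (cos 48.3°, sin 48.3°) = (0.66523, 0.74664) and n = (−sin 48.3°, cos 48.3°) = (-0.74664, 0.66523). H is at the origin and V lies 59.2 along u from H, so V = 59.2·u = (39.382, 44.201). Tangency of A1 to both parallel lines with radius 11.7 puts T and G at H ± 11.7·n: T = (-8.7357, 7.7832), G = (8.7357, -7.7832). Equal radii place A and C the same way about V: A = V + 11.7·n = (30.646, 51.984), C = V − 11.7·n = (48.117, 36.418). Then |HC| = |C − H| = 60.345.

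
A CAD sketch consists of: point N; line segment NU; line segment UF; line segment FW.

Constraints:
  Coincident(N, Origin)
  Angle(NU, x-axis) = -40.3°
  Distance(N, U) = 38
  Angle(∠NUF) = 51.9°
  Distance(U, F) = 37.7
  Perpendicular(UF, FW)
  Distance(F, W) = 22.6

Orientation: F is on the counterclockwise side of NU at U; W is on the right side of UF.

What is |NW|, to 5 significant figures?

54.404

N is at the origin; NU runs at -40.3° with length 38.0, so U = 38.0·(cos -40.3°, sin -40.3°) = (28.981, -24.578). ∠NUF = 51.9°, so UF runs at -40.3° + (180° − 51.9°) = 87.800° from the x-axis; with |UF| = 37.7, F = U + 37.7·(cos 87.800°, sin 87.800°) = (30.429, 13.094). UF is perpendicular to FW; with |FW| = 22.6 on the right of UF, W = F + 22.6·(0.99926, -0.038388) = (53.012, 12.227). Then |NW| = |W − N| = 54.404.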